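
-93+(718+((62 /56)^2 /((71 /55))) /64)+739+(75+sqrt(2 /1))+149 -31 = sqrt(2)+5546859127 /3562496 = 1558.43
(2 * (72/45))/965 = 16/4825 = 0.00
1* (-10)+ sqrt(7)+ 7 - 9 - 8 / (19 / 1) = -236 / 19+ sqrt(7) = -9.78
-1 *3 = -3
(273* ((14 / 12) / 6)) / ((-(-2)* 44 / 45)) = 9555 / 352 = 27.14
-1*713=-713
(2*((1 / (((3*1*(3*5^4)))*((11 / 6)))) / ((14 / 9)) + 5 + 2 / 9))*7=73.11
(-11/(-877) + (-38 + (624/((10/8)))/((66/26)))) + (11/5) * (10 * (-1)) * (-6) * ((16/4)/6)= 11897987/48235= 246.67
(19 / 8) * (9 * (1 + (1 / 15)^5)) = 1803518 / 84375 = 21.38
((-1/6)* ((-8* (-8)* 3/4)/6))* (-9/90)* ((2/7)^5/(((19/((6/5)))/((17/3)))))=2176/23949975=0.00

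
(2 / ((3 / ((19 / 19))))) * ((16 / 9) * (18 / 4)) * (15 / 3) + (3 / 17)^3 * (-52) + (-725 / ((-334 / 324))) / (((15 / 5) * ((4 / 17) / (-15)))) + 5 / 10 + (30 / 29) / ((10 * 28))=-29816320365221 / 1998667356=-14918.10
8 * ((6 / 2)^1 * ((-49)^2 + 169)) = 61680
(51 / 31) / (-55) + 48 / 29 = 80361 / 49445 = 1.63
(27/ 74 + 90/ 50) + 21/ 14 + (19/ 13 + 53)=139794/ 2405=58.13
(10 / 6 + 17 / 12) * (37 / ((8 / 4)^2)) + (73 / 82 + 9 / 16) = 14747 / 492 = 29.97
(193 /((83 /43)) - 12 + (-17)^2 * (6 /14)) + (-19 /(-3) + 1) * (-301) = -3478136 /1743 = -1995.49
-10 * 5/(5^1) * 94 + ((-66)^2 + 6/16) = 27331/8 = 3416.38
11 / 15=0.73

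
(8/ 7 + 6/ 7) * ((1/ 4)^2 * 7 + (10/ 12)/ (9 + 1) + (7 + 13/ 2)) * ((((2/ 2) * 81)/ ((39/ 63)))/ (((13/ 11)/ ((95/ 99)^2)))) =42516775/ 14872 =2858.85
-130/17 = -7.65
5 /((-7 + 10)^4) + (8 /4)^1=167 /81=2.06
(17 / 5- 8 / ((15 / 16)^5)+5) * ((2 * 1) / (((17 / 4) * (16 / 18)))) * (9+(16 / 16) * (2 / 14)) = -128630912 / 10040625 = -12.81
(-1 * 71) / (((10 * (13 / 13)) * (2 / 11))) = -781 / 20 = -39.05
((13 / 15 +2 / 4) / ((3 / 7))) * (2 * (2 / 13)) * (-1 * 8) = -4592 / 585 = -7.85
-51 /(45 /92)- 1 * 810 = -13714 /15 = -914.27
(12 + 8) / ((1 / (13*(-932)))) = -242320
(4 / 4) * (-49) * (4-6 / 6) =-147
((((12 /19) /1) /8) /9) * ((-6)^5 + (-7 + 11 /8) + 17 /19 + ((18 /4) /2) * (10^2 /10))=-1179251 /17328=-68.05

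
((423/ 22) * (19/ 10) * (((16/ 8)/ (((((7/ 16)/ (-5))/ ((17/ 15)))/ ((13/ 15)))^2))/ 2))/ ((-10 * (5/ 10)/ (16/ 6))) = -22330886656/ 9095625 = -2455.12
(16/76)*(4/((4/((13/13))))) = 4/19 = 0.21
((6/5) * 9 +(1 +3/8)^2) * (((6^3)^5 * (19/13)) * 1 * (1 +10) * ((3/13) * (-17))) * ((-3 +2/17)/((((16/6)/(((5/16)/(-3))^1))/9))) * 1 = -381356565166740.57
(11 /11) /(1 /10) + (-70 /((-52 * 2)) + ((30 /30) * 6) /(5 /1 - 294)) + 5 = 235223 /15028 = 15.65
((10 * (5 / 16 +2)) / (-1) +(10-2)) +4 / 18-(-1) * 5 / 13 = -13589 / 936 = -14.52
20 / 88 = 5 / 22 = 0.23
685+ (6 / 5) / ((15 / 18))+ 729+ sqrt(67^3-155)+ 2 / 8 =8 * sqrt(4697)+ 141569 / 100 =1963.97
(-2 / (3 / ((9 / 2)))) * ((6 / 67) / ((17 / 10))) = -0.16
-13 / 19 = -0.68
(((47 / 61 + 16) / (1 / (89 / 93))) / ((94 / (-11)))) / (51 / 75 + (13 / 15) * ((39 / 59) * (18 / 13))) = -15884275 / 12459982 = -1.27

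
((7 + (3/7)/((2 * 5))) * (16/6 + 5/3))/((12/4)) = 6409/630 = 10.17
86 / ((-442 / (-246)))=10578 / 221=47.86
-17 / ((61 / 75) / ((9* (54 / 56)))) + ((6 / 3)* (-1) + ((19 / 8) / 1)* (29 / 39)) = -24197521 / 133224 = -181.63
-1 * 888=-888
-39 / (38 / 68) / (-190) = 663 / 1805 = 0.37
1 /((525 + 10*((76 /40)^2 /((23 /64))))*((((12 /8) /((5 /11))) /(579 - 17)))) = 646300 /2373591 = 0.27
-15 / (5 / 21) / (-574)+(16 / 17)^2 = 1.00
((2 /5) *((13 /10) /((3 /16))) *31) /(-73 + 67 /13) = -41912 /33075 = -1.27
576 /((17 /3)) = 1728 /17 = 101.65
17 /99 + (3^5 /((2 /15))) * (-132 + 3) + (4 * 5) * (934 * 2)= -197742.33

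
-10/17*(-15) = 8.82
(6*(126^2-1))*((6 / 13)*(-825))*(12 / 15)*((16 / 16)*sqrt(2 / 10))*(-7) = 528066000*sqrt(5) / 13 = 90830113.28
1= 1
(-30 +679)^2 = 421201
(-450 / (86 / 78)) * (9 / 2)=-1836.63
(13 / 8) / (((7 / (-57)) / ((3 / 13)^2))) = -513 / 728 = -0.70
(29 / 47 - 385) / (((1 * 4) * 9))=-3011 / 282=-10.68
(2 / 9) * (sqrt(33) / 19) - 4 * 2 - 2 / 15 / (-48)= -2879 / 360 + 2 * sqrt(33) / 171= -7.93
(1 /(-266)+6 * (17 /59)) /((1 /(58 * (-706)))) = -554292602 /7847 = -70637.52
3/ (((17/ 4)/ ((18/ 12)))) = 18/ 17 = 1.06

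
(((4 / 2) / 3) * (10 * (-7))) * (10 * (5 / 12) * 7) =-12250 / 9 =-1361.11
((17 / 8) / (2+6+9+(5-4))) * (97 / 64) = 1649 / 9216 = 0.18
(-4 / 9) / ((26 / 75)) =-50 / 39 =-1.28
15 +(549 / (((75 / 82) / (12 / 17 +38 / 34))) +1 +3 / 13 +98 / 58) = 178246422 / 160225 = 1112.48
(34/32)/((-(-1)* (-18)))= -0.06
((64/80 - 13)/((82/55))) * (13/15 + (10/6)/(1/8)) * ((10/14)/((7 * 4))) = -47641/16072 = -2.96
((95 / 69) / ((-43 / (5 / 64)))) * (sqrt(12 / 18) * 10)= -2375 * sqrt(6) / 284832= -0.02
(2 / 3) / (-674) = -1 / 1011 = -0.00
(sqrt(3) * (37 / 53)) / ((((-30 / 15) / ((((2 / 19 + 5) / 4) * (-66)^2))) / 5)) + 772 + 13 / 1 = 785-19542105 * sqrt(3) / 2014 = -16021.32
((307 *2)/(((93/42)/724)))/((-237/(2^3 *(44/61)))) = -2190673408/448167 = -4888.07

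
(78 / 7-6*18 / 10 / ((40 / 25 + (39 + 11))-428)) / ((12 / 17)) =416993 / 26348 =15.83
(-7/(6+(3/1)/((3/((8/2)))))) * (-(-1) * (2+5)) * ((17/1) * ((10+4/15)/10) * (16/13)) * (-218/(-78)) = -55930952/190125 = -294.18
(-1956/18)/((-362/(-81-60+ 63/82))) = -624779/14842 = -42.10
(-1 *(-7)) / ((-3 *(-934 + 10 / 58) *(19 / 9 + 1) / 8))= 58 / 9027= 0.01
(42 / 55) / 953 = 42 / 52415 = 0.00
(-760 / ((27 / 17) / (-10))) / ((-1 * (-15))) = 25840 / 81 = 319.01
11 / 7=1.57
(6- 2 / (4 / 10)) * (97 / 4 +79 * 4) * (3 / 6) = 1361 / 8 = 170.12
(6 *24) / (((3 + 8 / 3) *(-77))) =-432 / 1309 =-0.33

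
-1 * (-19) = 19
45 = 45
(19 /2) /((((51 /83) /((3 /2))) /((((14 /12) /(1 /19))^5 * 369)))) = 2690752515053701 /58752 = 45798483712.11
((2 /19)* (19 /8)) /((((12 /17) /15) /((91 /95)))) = 1547 /304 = 5.09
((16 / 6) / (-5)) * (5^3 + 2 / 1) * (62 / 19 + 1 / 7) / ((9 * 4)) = -38354 / 5985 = -6.41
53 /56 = 0.95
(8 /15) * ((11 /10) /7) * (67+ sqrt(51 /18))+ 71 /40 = 7.53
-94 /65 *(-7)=658 /65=10.12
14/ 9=1.56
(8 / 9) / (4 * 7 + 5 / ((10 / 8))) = 1 / 36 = 0.03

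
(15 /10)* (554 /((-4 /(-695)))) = 577545 /4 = 144386.25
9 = 9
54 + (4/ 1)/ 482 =13016/ 241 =54.01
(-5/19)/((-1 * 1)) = 5/19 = 0.26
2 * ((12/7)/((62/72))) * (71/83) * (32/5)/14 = 1.56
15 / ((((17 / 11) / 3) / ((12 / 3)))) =1980 / 17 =116.47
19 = 19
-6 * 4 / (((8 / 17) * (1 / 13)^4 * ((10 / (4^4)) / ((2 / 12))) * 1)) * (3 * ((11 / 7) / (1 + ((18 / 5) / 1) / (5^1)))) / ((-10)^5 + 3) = 170.35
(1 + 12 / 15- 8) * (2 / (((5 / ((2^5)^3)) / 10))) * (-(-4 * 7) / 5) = -113770496 / 25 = -4550819.84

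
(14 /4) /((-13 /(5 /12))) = -0.11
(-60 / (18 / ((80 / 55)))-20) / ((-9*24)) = 205 / 1782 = 0.12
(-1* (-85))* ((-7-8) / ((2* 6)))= -425 / 4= -106.25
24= 24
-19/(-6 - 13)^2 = -1/19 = -0.05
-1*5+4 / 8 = -4.50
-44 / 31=-1.42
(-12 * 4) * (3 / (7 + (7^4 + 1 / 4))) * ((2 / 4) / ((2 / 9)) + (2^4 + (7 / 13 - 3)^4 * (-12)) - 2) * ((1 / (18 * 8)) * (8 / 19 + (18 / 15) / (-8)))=4992943849 / 104548682940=0.05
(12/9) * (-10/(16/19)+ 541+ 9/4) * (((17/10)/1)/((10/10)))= 24089/20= 1204.45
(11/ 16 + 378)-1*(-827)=19291/ 16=1205.69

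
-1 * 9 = -9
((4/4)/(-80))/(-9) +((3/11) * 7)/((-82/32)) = -241469/324720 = -0.74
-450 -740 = -1190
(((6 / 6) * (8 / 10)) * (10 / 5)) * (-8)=-64 / 5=-12.80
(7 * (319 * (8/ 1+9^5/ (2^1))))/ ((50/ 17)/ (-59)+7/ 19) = 2513468607265/ 12142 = 207006144.56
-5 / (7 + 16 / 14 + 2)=-35 / 71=-0.49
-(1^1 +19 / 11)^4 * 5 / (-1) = 4050000 / 14641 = 276.62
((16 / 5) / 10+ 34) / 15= 286 / 125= 2.29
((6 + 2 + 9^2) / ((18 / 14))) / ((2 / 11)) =6853 / 18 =380.72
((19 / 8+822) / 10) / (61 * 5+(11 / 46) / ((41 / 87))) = 0.27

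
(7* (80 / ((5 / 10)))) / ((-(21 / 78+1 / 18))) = -65520 / 19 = -3448.42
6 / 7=0.86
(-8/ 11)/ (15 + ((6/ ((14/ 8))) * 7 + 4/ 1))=-8/ 473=-0.02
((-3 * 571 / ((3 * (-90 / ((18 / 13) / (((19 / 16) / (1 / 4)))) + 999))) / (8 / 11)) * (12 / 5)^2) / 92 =-10278 / 144325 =-0.07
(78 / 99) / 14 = 13 / 231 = 0.06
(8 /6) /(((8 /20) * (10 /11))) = 11 /3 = 3.67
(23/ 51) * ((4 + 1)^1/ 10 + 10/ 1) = 161/ 34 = 4.74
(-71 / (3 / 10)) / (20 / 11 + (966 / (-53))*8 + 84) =206965 / 52464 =3.94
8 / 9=0.89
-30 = -30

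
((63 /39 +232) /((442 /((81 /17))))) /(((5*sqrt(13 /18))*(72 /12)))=245997*sqrt(26) /12698660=0.10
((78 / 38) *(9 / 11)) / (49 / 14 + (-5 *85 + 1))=-702 / 175769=-0.00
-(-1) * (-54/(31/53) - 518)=-18920/31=-610.32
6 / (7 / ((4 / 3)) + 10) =24 / 61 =0.39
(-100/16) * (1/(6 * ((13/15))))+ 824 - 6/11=940657/1144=822.25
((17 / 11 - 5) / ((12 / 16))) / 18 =-76 / 297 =-0.26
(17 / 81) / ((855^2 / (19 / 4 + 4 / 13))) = 4471 / 3079077300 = 0.00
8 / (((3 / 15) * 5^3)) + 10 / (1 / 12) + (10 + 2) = 132.32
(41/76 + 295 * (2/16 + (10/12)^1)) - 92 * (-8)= 464777/456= 1019.25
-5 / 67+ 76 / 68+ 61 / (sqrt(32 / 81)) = 1188 / 1139+ 549 *sqrt(2) / 8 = 98.09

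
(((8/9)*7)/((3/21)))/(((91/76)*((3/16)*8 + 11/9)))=1216/91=13.36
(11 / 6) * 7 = 77 / 6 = 12.83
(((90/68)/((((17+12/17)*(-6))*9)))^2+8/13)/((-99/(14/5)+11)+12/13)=-104372677/3974536440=-0.03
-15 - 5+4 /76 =-379 /19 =-19.95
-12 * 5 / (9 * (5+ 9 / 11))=-1.15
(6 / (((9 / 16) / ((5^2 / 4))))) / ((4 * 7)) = 50 / 21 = 2.38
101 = 101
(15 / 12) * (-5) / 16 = -0.39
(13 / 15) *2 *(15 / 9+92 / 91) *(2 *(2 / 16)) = 731 / 630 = 1.16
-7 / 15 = -0.47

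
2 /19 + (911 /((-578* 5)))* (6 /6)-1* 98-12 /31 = -167832899 /1702210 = -98.60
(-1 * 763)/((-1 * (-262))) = -763/262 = -2.91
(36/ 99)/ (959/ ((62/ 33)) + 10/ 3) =744/ 1051171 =0.00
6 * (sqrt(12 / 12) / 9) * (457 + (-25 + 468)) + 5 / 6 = 3605 / 6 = 600.83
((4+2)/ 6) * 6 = 6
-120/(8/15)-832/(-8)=-121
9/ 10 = 0.90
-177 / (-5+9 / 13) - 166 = -6995 / 56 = -124.91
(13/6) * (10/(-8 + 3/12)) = -260/93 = -2.80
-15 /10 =-3 /2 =-1.50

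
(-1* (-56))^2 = 3136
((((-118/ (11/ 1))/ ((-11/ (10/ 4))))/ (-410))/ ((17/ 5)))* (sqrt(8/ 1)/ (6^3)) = -0.00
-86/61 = -1.41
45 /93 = 15 /31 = 0.48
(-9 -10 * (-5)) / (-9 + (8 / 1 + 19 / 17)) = 697 / 2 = 348.50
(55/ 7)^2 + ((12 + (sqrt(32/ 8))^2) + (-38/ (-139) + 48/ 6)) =86.01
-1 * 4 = -4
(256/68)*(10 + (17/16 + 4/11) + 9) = 14380/187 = 76.90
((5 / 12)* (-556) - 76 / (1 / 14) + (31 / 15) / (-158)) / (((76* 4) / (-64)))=107746 / 395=272.77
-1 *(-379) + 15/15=380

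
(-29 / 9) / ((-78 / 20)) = 290 / 351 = 0.83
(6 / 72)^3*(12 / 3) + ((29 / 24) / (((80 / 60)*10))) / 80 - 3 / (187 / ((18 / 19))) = -28858001 / 2455833600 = -0.01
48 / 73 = 0.66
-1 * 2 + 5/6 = -7/6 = -1.17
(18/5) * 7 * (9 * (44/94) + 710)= 4229568/235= 17998.16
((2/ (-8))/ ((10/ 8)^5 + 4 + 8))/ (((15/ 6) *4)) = -128/ 77065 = -0.00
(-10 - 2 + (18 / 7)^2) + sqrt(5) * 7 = -264 / 49 + 7 * sqrt(5) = 10.26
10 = 10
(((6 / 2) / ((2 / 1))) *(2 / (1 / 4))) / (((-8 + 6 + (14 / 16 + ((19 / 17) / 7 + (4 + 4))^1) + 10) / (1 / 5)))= 11424 / 81085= 0.14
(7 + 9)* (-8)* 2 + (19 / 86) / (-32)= -704531 / 2752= -256.01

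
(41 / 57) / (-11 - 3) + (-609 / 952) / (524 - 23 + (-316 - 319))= -338879 / 7271376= -0.05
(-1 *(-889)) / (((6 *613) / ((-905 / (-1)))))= 804545 / 3678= 218.75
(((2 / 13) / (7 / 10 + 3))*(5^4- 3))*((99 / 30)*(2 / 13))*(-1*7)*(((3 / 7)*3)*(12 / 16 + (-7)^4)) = -283822.09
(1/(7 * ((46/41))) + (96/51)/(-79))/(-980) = -44759/423797080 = -0.00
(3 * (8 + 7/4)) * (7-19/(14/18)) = -7137/14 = -509.79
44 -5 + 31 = 70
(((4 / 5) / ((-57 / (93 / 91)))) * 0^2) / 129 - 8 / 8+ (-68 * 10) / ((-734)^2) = -134859 / 134689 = -1.00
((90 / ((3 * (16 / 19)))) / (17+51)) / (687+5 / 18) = 2565 / 3364912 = 0.00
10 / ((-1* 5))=-2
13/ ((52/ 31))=31/ 4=7.75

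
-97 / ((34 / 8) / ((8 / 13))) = -3104 / 221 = -14.05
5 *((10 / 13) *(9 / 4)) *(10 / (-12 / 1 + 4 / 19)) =-21375 / 2912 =-7.34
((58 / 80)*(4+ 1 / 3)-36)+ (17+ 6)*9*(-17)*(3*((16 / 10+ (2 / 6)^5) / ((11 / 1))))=-6226591 / 3960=-1572.37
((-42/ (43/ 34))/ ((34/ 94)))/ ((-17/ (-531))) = -2867.84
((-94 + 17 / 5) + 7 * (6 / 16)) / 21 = -4.19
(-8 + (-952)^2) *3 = 2718888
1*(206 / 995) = 206 / 995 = 0.21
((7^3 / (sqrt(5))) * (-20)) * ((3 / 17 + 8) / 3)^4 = -512169028252 * sqrt(5) / 6765201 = -169284.66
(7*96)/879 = 0.76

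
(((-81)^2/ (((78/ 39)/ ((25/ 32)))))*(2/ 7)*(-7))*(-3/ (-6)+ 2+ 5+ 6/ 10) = -2657205/ 64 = -41518.83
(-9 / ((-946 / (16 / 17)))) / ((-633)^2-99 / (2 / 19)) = 16 / 714306153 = 0.00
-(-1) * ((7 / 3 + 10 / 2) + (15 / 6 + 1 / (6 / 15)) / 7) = 169 / 21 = 8.05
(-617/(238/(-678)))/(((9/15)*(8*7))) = 348605/6664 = 52.31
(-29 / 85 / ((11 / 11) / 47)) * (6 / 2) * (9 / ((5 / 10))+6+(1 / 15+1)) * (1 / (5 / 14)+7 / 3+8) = -100960136 / 6375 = -15836.88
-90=-90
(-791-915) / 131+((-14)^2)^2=5030790 / 131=38402.98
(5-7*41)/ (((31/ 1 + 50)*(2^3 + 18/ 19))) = -893/ 2295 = -0.39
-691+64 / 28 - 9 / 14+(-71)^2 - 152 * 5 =50283 / 14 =3591.64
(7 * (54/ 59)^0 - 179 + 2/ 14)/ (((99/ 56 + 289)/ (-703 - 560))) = 12155112/ 16283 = 746.49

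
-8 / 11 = -0.73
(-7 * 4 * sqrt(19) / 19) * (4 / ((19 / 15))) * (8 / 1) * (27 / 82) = -181440 * sqrt(19) / 14801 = -53.43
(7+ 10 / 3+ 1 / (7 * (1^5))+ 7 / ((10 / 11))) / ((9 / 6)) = 3817 / 315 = 12.12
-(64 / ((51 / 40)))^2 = -6553600 / 2601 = -2519.65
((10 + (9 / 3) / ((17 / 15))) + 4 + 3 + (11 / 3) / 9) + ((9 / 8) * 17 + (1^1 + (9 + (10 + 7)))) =243011 / 3672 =66.18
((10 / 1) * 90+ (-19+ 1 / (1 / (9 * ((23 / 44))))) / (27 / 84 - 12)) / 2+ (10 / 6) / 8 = 4324269 / 9592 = 450.82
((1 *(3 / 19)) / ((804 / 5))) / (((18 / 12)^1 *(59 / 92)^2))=21160 / 13293939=0.00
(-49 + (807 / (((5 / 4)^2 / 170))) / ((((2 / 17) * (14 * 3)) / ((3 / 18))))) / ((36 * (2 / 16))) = 611638 / 945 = 647.24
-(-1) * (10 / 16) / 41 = 5 / 328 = 0.02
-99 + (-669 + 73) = -695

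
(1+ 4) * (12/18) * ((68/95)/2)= 68/57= 1.19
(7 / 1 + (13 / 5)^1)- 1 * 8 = 8 / 5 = 1.60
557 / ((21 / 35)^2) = 13925 / 9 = 1547.22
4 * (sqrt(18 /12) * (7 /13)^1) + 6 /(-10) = -3 /5 + 14 * sqrt(6) /13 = 2.04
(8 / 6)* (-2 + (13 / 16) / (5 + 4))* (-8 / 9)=550 / 243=2.26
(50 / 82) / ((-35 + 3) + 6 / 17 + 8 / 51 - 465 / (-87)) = -0.02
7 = 7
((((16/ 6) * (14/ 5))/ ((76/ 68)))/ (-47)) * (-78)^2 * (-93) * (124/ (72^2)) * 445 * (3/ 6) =3440147438/ 8037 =428038.75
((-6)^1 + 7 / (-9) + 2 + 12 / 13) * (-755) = 340505 / 117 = 2910.30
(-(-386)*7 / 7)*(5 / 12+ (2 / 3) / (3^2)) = 10229 / 54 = 189.43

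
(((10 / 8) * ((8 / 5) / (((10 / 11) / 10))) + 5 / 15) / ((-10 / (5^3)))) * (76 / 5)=-4243.33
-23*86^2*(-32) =5443456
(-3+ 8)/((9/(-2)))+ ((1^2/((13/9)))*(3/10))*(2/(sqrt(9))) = -0.97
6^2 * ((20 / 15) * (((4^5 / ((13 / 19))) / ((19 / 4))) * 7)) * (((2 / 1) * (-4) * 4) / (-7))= 6291456 / 13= 483958.15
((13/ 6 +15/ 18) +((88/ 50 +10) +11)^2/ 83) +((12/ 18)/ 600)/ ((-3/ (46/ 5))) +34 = 121119799/ 2801250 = 43.24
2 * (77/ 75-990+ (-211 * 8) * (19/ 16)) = -449021/ 75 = -5986.95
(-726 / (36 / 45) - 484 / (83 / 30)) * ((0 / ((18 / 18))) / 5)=0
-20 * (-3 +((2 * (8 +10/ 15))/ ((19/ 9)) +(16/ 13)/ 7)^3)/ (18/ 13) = -30331187695330/ 3578360877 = -8476.28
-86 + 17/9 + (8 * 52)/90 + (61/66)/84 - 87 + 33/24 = -1144163/6930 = -165.10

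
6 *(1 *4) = 24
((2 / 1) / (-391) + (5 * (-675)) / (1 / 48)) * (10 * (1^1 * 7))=-4433940140 / 391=-11340000.36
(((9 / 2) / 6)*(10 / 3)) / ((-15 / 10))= -5 / 3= -1.67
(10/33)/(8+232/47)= 235/10032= 0.02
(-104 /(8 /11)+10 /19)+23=-2270 /19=-119.47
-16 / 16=-1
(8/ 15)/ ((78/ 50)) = 40/ 117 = 0.34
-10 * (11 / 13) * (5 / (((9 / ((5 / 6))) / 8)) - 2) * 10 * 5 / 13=-253000 / 4563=-55.45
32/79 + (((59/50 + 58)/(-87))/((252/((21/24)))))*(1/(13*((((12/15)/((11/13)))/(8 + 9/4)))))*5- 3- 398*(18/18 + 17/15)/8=-5820058279343/53523624960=-108.74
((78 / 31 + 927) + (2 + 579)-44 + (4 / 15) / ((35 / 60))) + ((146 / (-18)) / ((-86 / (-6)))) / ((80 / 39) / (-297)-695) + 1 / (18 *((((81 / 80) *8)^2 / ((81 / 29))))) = 465926090581789553 / 317609795443563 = 1466.98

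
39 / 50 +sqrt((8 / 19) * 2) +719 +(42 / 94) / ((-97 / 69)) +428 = 4 * sqrt(19) / 19 +261564001 / 227950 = 1148.38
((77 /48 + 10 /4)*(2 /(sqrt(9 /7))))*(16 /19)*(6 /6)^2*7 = 2758*sqrt(7) /171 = 42.67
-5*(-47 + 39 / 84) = 6515 / 28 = 232.68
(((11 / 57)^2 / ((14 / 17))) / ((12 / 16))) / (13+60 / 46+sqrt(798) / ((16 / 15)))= -569245952 / 327851329869+87052240 * sqrt(798) / 764986436361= 0.00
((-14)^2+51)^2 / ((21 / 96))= 1952288 / 7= 278898.29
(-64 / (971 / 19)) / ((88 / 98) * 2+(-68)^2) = -7448 / 27511343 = -0.00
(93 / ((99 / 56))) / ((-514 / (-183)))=52948 / 2827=18.73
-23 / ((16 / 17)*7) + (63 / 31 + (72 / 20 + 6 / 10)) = 47587 / 17360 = 2.74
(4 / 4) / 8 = 1 / 8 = 0.12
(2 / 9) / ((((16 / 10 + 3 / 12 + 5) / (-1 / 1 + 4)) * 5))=8 / 411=0.02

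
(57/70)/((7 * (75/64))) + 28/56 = 7341/12250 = 0.60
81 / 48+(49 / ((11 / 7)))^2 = 1885651 / 1936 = 973.99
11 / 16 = 0.69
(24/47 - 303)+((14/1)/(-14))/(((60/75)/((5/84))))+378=1191289/15792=75.44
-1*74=-74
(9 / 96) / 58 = 3 / 1856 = 0.00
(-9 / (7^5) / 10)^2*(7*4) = 81 / 1008840175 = 0.00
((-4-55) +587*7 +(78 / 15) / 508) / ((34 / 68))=5143513 / 635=8100.02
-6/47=-0.13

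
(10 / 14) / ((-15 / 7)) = -0.33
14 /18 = 7 /9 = 0.78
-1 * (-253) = 253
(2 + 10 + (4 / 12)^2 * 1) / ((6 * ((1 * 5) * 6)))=109 / 1620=0.07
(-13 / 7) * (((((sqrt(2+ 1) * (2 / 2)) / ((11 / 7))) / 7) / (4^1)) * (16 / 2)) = -26 * sqrt(3) / 77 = -0.58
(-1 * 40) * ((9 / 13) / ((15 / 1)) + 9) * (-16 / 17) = 75264 / 221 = 340.56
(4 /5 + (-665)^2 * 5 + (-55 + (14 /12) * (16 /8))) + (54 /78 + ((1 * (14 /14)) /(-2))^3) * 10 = 1724641469 /780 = 2211078.81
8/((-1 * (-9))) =8/9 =0.89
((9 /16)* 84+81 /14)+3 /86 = 63897 /1204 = 53.07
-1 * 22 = -22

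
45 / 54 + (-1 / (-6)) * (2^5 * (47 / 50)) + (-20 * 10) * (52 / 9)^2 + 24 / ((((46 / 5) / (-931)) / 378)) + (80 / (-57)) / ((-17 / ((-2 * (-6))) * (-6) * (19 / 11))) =-528625581511471 / 571661550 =-924717.75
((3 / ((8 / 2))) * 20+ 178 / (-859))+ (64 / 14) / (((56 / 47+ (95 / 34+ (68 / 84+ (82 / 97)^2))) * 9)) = 66732143584483 / 4483189445979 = 14.88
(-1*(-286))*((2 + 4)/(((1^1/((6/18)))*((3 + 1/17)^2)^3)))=265513259/380204032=0.70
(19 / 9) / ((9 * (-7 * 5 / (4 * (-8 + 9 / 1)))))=-76 / 2835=-0.03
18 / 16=9 / 8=1.12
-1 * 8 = -8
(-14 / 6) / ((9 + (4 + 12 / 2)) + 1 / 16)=-112 / 915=-0.12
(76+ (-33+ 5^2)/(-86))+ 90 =7142/43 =166.09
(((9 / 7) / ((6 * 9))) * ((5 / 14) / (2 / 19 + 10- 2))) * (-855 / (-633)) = 9025 / 6368824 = 0.00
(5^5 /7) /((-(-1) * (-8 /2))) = -3125 /28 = -111.61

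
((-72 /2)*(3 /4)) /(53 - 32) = -9 /7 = -1.29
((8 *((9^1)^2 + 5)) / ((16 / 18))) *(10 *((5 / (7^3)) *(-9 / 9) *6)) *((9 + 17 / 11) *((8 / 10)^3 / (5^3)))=-68954112 / 2358125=-29.24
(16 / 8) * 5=10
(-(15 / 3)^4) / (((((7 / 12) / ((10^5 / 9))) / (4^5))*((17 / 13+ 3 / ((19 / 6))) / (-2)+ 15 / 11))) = -1391104000000000 / 26943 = -51631369929.11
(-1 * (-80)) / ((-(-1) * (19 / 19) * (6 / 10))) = 400 / 3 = 133.33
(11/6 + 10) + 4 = 95/6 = 15.83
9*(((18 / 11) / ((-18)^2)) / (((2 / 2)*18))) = 1 / 396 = 0.00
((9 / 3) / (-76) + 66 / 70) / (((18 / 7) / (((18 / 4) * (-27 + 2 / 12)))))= -128961 / 3040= -42.42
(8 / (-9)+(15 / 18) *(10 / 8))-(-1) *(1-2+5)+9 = 13.15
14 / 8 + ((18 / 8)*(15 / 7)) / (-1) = -43 / 14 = -3.07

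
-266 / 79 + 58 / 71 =-14304 / 5609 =-2.55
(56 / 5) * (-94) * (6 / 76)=-7896 / 95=-83.12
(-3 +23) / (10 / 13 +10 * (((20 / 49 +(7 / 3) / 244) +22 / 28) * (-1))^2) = 33449349024 / 25508337349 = 1.31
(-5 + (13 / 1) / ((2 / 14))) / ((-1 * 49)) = -86 / 49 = -1.76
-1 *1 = -1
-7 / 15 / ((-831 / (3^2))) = 7 / 1385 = 0.01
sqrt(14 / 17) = sqrt(238) / 17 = 0.91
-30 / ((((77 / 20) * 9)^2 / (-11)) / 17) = 68000 / 14553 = 4.67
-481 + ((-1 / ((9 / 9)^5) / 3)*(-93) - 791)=-1241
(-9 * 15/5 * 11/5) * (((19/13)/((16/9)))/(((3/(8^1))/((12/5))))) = -312.54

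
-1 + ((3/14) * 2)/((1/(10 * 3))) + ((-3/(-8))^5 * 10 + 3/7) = 1417529/114688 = 12.36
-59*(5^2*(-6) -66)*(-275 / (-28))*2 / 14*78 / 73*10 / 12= 56949750 / 3577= 15921.09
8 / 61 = 0.13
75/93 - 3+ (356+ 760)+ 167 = 39705/31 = 1280.81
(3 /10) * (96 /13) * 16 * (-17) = -39168 /65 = -602.58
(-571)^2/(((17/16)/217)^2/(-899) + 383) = 3533388093299456/4150667062239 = 851.28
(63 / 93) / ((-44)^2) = 0.00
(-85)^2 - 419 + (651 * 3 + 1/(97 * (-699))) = 593886476/67803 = 8759.00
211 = 211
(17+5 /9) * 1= 158 /9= 17.56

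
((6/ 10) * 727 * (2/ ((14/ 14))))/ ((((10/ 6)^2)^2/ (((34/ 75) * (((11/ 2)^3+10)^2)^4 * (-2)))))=-15728396946047579399710021053399/ 163840000000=-95998516516403682859.56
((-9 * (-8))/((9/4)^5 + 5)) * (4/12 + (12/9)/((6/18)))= 4.98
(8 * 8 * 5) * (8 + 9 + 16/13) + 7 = 75931/13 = 5840.85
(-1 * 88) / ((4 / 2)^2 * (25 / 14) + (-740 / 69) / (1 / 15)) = 644 / 1125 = 0.57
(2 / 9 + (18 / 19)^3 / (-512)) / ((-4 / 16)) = -871391 / 987696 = -0.88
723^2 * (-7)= -3659103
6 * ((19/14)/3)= 19/7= 2.71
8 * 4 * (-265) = -8480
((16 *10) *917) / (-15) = -29344 / 3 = -9781.33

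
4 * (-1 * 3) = -12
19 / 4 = 4.75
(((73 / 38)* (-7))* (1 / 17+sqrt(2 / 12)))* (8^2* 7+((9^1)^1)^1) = -233527* sqrt(6) / 228-233527 / 646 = -2870.37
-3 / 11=-0.27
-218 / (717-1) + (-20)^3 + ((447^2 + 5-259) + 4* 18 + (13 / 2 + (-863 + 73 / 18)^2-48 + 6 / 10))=929371.35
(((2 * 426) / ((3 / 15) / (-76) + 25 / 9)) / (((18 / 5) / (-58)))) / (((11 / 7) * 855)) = -1153040 / 313203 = -3.68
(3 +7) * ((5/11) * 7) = 350/11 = 31.82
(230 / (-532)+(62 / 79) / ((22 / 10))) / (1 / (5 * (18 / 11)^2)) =-1.01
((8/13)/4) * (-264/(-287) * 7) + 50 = 27178/533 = 50.99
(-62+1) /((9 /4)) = -27.11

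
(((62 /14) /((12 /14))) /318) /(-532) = -31 /1015056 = -0.00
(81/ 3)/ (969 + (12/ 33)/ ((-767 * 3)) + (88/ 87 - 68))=19818513/ 662093459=0.03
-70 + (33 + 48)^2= 6491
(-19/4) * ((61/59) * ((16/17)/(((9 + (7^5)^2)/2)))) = -4636/141661341887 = -0.00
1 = 1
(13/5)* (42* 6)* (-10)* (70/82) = -229320/41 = -5593.17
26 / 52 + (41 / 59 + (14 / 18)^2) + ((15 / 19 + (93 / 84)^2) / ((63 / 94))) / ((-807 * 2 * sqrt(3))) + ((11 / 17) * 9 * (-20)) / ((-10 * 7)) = 3939641 / 1137402-1410893 * sqrt(3) / 2271982608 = 3.46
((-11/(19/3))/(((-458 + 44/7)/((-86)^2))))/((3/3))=284746/10013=28.44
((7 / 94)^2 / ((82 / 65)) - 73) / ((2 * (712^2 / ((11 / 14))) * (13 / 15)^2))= -130900549725 / 1738098091964416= -0.00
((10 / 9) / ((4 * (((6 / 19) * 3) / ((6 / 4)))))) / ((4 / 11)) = 1045 / 864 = 1.21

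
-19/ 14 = -1.36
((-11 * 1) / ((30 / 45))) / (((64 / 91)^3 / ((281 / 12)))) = -2329287961 / 2097152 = -1110.69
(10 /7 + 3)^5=28629151 /16807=1703.41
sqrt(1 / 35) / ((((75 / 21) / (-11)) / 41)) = -21.35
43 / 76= 0.57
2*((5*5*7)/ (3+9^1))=175/ 6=29.17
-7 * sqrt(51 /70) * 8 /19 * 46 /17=-184 * sqrt(3570) /1615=-6.81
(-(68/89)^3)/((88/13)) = -0.07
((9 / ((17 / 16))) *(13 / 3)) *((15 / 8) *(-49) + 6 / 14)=-399438 / 119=-3356.62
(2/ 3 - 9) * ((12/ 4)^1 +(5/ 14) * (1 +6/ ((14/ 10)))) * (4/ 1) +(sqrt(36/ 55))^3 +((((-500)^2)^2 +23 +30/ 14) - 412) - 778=216 * sqrt(55)/ 3025 +9187499804816/ 147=62499998672.75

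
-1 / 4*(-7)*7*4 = 49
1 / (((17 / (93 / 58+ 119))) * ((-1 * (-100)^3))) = 1399 / 197200000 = 0.00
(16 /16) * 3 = 3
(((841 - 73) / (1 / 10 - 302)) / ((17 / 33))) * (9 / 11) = -207360 / 51323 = -4.04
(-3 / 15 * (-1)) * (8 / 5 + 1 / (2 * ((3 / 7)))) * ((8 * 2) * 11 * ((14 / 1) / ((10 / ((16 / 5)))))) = 818048 / 1875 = 436.29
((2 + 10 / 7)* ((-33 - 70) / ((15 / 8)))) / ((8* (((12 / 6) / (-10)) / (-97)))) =-11418.29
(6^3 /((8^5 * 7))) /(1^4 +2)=9 /28672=0.00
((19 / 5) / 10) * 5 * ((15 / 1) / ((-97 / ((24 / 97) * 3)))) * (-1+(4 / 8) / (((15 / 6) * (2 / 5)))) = 1026 / 9409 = 0.11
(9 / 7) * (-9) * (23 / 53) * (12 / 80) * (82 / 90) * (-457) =11635677 / 37100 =313.63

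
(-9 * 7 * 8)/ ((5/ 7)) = -3528/ 5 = -705.60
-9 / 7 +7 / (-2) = -67 / 14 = -4.79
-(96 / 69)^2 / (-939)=1024 / 496731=0.00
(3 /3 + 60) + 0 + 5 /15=184 /3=61.33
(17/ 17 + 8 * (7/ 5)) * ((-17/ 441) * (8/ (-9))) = 8296/ 19845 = 0.42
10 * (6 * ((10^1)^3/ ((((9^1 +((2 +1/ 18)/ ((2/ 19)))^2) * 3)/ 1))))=25920000/ 505873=51.24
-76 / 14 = -38 / 7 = -5.43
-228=-228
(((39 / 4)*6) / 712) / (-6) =-39 / 2848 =-0.01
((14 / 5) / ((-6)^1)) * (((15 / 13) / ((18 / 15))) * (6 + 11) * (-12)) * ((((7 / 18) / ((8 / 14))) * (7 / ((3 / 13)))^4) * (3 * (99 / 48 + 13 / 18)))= 61670807551535 / 139968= 440606478.28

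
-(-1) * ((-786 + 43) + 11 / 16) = -742.31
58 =58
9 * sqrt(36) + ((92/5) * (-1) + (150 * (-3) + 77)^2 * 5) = 695680.60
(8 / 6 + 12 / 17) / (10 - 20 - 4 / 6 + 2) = -4 / 17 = -0.24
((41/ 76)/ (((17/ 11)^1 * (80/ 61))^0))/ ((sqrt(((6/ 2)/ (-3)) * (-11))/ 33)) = 123 * sqrt(11)/ 76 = 5.37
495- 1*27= 468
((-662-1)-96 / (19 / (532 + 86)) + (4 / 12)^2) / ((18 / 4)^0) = -647306 / 171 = -3785.42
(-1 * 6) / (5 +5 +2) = -1 / 2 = -0.50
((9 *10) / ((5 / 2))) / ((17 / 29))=1044 / 17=61.41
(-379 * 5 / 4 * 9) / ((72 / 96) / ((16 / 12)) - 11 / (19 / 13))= 612.27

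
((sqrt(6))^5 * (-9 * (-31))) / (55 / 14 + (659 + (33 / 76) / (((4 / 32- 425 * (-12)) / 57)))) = 5737273416 * sqrt(6) / 378676853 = 37.11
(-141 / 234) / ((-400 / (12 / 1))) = 0.02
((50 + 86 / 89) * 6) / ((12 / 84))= 190512 / 89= 2140.58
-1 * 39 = -39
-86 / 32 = -43 / 16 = -2.69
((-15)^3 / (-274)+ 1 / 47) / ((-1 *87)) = -158899 / 1120386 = -0.14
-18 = -18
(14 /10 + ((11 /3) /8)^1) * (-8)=-223 /15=-14.87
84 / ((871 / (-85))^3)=-51586500 / 660776311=-0.08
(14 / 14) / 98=1 / 98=0.01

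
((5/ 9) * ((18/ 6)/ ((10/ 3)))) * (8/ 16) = 0.25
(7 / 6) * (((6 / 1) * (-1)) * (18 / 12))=-21 / 2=-10.50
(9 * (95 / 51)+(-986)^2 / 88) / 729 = 4138103 / 272646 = 15.18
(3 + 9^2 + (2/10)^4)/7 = 12.00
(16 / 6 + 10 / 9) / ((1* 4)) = 17 / 18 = 0.94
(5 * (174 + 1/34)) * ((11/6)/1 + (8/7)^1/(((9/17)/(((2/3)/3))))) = 77601455/38556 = 2012.69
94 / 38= 47 / 19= 2.47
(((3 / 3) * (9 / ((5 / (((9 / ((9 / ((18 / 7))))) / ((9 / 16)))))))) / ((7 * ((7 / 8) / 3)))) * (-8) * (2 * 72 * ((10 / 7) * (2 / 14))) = -15925248 / 16807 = -947.54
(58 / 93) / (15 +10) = 58 / 2325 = 0.02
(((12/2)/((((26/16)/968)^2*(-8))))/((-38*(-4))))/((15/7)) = -13118336/16055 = -817.09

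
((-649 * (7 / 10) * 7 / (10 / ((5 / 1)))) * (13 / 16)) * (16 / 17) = -413413 / 340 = -1215.92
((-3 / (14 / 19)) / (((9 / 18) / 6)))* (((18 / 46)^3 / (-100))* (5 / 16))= 124659 / 13627040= 0.01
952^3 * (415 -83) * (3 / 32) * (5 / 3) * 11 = 492336053440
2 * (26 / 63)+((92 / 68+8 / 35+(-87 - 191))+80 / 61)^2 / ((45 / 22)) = 731152611117094 / 19759905375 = 37001.83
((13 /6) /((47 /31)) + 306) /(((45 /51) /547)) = 161235361 /846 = 190585.53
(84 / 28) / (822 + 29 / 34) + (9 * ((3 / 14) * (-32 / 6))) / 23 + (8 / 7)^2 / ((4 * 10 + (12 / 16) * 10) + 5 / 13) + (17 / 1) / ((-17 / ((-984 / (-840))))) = -62325522559 / 39254948355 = -1.59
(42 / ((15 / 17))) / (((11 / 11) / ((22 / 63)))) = 748 / 45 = 16.62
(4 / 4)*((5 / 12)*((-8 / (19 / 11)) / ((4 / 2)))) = -55 / 57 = -0.96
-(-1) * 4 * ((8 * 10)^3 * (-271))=-555008000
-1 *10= -10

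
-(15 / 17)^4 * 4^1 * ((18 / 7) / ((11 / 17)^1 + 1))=-911250 / 240737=-3.79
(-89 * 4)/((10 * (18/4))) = -356/45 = -7.91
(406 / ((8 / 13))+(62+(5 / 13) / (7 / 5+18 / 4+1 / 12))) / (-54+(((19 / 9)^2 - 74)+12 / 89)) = -97140042261 / 16608004868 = -5.85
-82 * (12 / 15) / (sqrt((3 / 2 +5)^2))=-656 / 65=-10.09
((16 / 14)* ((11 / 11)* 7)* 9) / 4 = 18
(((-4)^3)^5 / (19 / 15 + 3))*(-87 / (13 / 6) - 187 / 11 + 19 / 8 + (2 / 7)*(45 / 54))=1249032273920 / 91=13725629383.74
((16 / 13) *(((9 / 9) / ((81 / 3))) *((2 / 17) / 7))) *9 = 32 / 4641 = 0.01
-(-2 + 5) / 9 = -1 / 3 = -0.33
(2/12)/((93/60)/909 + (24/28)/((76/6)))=402990/167743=2.40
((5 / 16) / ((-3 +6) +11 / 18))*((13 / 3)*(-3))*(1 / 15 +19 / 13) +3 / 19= -7713 / 4940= -1.56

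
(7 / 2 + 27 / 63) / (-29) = -55 / 406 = -0.14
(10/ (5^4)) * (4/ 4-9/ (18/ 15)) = -13/ 125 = -0.10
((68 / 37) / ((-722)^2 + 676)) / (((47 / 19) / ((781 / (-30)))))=-252263 / 6807663300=-0.00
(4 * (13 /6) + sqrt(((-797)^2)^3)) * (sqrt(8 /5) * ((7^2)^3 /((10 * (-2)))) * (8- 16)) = 142946805171604 * sqrt(10) /15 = 30135832572440.34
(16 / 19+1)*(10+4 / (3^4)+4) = 39830 / 1539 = 25.88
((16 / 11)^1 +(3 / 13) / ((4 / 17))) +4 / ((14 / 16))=28055 / 4004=7.01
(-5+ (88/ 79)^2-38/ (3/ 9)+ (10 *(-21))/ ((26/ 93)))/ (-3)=70497520/ 243399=289.64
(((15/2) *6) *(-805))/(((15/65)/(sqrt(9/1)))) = -470925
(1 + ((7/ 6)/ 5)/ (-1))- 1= -7/ 30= -0.23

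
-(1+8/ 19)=-27/ 19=-1.42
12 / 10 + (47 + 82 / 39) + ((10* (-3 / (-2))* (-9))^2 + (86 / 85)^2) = 5149811824 / 281775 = 18276.33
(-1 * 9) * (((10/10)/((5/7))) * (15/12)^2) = -19.69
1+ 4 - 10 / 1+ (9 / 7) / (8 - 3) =-166 / 35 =-4.74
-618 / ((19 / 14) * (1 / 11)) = -95172 / 19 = -5009.05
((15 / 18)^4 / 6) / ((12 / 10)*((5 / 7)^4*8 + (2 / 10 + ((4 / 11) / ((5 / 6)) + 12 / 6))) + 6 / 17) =1403084375 / 105010898688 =0.01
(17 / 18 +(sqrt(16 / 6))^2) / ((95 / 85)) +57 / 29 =51539 / 9918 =5.20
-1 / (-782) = 1 / 782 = 0.00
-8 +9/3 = -5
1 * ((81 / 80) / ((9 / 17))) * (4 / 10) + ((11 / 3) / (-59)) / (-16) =54437 / 70800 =0.77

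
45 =45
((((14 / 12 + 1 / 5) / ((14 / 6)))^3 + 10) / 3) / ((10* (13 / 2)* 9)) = 388769 / 66885000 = 0.01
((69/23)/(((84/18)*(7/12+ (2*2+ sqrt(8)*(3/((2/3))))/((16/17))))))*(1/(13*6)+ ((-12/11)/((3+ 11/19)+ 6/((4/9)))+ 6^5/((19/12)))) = -216982874309328/2268321594539+ 429289393568886*sqrt(2)/2268321594539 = 171.99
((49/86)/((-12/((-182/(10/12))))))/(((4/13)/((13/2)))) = 219.06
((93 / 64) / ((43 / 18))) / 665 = 0.00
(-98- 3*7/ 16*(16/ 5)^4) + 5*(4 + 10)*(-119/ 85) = -333.63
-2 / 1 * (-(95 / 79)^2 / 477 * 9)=18050 / 330773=0.05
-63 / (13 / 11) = -693 / 13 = -53.31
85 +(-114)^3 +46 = -1481413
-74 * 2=-148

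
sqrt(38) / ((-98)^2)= sqrt(38) / 9604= 0.00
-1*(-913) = 913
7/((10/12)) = 8.40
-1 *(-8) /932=2 /233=0.01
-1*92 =-92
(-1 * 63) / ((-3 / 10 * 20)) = 21 / 2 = 10.50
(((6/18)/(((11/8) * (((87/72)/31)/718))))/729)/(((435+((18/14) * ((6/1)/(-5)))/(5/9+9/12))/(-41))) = -96076211840/165955602681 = -0.58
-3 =-3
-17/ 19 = -0.89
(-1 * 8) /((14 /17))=-9.71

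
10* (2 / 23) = 20 / 23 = 0.87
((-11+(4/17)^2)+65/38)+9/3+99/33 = -3.23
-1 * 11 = -11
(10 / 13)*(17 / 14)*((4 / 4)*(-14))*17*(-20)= 57800 / 13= 4446.15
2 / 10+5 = 5.20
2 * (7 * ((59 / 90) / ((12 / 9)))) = 6.88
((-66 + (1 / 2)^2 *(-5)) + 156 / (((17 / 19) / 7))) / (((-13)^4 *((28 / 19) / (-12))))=-4469883 / 13595036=-0.33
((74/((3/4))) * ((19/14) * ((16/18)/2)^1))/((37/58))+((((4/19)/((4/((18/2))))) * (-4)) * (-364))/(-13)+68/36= 151279/3591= 42.13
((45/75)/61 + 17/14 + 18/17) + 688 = 50107639/72590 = 690.28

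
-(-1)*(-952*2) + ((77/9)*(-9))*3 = -2135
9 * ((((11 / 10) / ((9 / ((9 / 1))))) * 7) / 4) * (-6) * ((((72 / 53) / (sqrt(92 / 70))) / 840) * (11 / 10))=-0.16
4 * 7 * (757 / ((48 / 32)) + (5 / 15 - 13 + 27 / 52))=179277 / 13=13790.54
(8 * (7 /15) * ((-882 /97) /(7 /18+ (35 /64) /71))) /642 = -0.13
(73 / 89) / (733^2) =73 / 47818721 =0.00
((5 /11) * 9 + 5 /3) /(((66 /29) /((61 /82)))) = 168055 /89298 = 1.88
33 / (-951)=-11 / 317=-0.03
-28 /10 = -14 /5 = -2.80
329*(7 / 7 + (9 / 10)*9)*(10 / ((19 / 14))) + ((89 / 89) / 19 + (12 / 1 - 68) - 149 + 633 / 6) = 834513 / 38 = 21960.87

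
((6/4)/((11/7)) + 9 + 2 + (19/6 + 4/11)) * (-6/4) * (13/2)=-6643/44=-150.98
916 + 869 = 1785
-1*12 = -12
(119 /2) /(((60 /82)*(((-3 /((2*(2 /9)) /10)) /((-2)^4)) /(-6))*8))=9758 /675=14.46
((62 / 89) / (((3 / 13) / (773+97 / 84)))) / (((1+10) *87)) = 26206687 / 10731798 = 2.44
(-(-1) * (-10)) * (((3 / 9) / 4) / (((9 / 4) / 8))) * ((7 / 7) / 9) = -80 / 243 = -0.33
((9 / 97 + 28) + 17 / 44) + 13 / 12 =189259 / 6402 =29.56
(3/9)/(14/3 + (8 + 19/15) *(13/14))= 0.03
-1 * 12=-12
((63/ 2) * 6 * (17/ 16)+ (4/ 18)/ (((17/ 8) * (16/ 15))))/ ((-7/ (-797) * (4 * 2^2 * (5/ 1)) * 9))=130662571/ 4112640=31.77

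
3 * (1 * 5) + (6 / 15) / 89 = 6677 / 445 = 15.00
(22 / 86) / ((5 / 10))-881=-37861 / 43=-880.49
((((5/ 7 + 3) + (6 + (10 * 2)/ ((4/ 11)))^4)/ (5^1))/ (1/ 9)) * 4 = 3489152868/ 35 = 99690081.94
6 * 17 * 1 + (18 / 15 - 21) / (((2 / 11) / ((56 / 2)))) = -14736 / 5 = -2947.20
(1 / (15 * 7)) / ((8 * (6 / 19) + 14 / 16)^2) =23104 / 28065345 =0.00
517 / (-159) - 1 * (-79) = 75.75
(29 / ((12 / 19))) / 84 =551 / 1008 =0.55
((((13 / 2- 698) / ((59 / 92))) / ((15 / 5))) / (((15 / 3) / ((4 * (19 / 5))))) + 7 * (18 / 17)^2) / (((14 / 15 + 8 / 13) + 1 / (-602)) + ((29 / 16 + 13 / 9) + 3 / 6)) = -260562572682048 / 1273989421655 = -204.52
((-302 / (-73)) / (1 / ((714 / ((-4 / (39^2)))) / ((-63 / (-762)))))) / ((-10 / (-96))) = -47602530144 / 365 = -130417890.81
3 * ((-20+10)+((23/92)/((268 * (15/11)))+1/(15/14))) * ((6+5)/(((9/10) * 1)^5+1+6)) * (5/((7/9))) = -253.38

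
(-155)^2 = 24025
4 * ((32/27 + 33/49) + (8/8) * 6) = 41588/1323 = 31.43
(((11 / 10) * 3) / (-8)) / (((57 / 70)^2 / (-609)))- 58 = 463333 / 1444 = 320.87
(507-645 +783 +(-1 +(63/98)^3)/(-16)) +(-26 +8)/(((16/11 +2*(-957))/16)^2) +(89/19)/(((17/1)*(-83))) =84008097106338994327/130236769361127296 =645.04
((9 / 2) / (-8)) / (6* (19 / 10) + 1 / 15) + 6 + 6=32889 / 2752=11.95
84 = 84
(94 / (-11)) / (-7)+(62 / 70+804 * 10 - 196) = 3020751 / 385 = 7846.11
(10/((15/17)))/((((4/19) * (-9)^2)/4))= 2.66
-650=-650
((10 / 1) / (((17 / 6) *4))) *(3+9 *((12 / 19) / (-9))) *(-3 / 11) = -2025 / 3553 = -0.57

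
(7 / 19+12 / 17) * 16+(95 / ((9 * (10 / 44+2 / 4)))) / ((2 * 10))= 1666483 / 93024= 17.91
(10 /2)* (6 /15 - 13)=-63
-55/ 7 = -7.86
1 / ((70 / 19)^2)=361 / 4900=0.07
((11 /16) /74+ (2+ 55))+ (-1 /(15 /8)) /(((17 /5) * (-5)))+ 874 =281099797 /301920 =931.04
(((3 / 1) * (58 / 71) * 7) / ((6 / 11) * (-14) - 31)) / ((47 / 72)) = -964656 / 1418225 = -0.68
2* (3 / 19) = 6 / 19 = 0.32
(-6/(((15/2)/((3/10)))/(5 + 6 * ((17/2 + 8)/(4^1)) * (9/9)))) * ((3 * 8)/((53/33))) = -141372/1325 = -106.70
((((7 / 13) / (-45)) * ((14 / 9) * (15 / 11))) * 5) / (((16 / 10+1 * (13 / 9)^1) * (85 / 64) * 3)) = -31360 / 2997423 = -0.01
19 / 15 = 1.27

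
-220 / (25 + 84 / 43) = -9460 / 1159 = -8.16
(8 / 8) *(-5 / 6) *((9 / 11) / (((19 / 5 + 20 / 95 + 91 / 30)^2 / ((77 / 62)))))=-341145 / 19989079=-0.02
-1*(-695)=695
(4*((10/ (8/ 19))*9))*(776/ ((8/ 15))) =1244025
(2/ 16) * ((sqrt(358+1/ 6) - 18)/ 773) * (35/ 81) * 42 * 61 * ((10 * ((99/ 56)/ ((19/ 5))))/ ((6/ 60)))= -8806875/ 58748+2935625 * sqrt(12894)/ 2114928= 7.71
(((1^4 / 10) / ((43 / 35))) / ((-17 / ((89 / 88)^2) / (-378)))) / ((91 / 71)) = 106291899 / 73591232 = 1.44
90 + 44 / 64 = 90.69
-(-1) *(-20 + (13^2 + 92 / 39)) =5903 / 39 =151.36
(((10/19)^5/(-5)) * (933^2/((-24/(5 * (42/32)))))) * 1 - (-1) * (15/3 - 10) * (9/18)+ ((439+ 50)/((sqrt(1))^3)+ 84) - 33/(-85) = 2493.46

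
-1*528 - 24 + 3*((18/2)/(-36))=-2211/4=-552.75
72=72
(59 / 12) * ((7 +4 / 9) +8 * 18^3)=24778289 / 108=229428.60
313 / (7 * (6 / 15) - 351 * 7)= -1565 / 12271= -0.13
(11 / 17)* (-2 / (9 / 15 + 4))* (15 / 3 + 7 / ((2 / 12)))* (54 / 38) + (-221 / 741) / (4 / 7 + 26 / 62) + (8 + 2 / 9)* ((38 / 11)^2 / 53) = -1589270117651 / 92187612495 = -17.24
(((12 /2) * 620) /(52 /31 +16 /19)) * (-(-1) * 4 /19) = 115320 /371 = 310.84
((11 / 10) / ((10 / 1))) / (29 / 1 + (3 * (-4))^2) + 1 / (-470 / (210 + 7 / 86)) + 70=607956319 / 8740825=69.55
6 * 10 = 60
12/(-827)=-12/827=-0.01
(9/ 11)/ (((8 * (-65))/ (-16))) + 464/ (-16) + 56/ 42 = -59291/ 2145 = -27.64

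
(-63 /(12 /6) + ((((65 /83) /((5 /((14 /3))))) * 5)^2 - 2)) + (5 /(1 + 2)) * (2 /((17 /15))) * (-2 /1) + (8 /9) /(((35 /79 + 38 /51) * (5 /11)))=-1230123083213 /50455793790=-24.38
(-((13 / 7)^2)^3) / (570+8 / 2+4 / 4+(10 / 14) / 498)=-0.07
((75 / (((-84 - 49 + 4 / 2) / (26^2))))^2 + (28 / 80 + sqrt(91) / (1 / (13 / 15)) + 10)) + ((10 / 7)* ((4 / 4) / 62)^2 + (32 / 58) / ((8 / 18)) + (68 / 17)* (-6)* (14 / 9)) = 13* sqrt(91) / 15 + 30082363350123173 / 200869161780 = 149769.25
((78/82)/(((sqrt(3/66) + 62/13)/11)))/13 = 195052/1153453 - 1859 * sqrt(22)/1153453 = 0.16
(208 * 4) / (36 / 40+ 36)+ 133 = 57397 / 369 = 155.55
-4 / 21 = -0.19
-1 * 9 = -9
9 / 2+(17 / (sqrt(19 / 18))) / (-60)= 9 / 2 - 17*sqrt(38) / 380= 4.22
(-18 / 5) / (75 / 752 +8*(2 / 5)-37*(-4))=-4512 / 189629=-0.02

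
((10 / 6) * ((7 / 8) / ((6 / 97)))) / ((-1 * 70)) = -97 / 288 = -0.34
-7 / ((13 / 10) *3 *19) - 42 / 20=-16261 / 7410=-2.19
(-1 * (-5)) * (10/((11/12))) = 600/11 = 54.55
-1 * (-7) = 7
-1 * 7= -7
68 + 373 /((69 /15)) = 3429 /23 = 149.09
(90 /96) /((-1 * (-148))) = 15 /2368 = 0.01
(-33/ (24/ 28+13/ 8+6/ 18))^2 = 254016/ 1849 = 137.38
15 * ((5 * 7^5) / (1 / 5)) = 6302625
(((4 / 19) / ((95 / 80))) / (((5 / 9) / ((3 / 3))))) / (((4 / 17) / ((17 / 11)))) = 41616 / 19855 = 2.10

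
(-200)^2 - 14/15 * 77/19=11398922/285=39996.22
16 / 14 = 8 / 7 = 1.14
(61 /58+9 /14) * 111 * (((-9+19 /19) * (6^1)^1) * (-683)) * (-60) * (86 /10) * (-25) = 16148532902400 /203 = 79549423164.53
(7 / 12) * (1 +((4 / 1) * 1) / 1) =35 / 12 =2.92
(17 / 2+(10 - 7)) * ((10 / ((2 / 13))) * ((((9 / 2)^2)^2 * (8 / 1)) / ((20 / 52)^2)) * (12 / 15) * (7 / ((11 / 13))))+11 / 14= 422374180159 / 3850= 109707579.26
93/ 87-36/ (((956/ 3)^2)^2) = 6473412322603/ 6055772837696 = 1.07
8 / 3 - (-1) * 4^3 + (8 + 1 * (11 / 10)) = 2273 / 30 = 75.77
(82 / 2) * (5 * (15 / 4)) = 3075 / 4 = 768.75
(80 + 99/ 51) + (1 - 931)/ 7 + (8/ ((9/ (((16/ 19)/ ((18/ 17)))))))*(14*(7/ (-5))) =-59312261/ 915705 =-64.77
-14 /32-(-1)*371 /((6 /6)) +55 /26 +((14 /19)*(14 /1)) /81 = 119339431 /320112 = 372.81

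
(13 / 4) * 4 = 13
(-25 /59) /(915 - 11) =-25 /53336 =-0.00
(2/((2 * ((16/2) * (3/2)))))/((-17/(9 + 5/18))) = -167/3672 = -0.05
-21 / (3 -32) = 0.72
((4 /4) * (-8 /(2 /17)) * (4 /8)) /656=-17 /328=-0.05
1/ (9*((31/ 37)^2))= 1369/ 8649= 0.16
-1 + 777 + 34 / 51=2330 / 3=776.67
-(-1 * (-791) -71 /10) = -7839 /10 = -783.90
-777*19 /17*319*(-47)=221341659 /17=13020097.59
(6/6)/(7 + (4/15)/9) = 135/949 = 0.14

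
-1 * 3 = -3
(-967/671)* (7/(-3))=6769/2013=3.36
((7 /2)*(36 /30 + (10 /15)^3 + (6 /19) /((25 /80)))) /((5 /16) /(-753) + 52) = 18076016 /107129961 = 0.17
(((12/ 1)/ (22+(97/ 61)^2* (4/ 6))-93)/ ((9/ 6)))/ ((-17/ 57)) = 12227808/ 59143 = 206.75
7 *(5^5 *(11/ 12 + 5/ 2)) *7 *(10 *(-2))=-31390625/ 3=-10463541.67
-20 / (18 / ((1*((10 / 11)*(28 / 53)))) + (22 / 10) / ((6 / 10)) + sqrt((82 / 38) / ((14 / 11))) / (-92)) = -265274032800 / 545738097427-2898000*sqrt(119966) / 6003119071697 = -0.49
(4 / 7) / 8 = 1 / 14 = 0.07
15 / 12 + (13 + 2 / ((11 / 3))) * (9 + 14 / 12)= 18343 / 132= 138.96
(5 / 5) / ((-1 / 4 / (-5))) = 20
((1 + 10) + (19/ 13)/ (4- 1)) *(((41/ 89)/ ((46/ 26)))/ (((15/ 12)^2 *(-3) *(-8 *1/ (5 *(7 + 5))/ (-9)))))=-440832/ 10235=-43.07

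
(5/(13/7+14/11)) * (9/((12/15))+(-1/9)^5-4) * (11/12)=7252085995/683078832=10.62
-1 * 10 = -10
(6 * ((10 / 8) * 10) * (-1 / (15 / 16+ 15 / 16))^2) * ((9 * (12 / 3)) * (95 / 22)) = 36480 / 11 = 3316.36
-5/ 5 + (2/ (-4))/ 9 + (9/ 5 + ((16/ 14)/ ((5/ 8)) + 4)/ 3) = 1693/ 630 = 2.69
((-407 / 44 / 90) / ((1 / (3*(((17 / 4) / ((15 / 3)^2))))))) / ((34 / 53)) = -0.08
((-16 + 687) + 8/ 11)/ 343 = 7389/ 3773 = 1.96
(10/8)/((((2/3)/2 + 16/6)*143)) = 5/1716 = 0.00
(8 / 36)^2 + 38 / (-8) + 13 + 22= 9817 / 324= 30.30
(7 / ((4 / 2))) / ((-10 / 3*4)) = -21 / 80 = -0.26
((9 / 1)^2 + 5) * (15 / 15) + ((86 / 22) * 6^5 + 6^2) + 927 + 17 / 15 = 5188792 / 165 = 31447.22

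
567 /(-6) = -189 /2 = -94.50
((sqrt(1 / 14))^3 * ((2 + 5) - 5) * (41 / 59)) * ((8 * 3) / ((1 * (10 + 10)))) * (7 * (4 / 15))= 164 * sqrt(14) / 10325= 0.06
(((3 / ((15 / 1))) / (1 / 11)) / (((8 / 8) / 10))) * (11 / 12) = 121 / 6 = 20.17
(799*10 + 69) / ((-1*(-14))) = 8059 / 14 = 575.64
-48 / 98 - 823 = -40351 / 49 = -823.49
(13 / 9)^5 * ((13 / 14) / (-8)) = -4826809 / 6613488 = -0.73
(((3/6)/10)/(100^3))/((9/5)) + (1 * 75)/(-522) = -149999971/1044000000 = -0.14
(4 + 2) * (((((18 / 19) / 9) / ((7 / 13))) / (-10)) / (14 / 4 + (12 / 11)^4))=-2283996 / 95732735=-0.02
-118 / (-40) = 59 / 20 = 2.95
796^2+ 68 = 633684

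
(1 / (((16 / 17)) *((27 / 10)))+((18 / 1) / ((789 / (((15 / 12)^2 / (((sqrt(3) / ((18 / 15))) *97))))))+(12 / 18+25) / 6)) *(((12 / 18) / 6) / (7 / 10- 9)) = -5045 / 80676- 25 *sqrt(3) / 12704478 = -0.06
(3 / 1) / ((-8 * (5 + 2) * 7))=-3 / 392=-0.01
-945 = -945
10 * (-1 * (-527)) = 5270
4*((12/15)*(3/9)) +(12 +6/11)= 2246/165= 13.61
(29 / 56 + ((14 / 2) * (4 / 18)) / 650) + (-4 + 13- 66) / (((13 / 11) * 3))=-2548183 / 163800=-15.56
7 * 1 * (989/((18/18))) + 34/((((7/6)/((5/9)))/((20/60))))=436489/63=6928.40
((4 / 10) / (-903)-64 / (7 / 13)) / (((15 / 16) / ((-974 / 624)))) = 522689308 / 2641275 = 197.89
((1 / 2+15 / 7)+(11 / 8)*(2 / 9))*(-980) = -26005 / 9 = -2889.44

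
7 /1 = 7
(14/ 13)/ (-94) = -7/ 611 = -0.01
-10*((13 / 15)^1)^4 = -5.64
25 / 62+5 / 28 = 505 / 868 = 0.58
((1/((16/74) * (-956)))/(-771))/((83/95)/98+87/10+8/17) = 585599/856682796672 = 0.00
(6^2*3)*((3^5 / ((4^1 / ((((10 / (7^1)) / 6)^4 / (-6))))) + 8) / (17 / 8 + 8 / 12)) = 49584636 / 160867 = 308.23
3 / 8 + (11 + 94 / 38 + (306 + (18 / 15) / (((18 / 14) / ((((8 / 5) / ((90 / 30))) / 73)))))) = 798551249 / 2496600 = 319.86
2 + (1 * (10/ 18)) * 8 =58/ 9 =6.44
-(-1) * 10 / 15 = 2 / 3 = 0.67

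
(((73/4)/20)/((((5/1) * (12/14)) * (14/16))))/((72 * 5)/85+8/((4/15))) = 1241/174600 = 0.01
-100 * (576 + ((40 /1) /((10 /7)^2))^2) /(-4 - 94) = 48008 /49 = 979.76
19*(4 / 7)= 76 / 7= 10.86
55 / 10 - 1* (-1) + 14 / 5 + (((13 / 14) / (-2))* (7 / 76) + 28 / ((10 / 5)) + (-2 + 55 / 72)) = 301249 / 13680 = 22.02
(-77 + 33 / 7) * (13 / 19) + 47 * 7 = 37179 / 133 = 279.54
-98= -98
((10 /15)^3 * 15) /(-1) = -40 /9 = -4.44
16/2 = 8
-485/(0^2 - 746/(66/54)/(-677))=-3611795/6714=-537.95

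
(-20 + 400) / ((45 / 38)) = 2888 / 9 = 320.89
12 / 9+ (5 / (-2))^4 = 1939 / 48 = 40.40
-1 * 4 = -4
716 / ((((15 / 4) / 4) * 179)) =64 / 15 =4.27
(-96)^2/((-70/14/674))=-6211584/5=-1242316.80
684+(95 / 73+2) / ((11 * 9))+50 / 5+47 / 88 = 40157111 / 57816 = 694.57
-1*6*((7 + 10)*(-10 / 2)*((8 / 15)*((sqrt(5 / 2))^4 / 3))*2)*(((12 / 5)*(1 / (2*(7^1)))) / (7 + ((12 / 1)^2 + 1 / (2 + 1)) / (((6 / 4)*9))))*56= 881280 / 1433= 614.99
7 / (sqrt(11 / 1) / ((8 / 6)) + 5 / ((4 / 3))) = 10 / 3 - 2* sqrt(11) / 3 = 1.12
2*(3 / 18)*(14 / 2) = 7 / 3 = 2.33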